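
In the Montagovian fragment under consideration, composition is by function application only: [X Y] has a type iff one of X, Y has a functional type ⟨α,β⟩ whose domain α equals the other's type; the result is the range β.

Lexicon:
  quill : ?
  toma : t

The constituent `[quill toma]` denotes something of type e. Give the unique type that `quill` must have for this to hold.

[quill toma] must have type e. The sister toma has type t; that is not a function onto e, so quill must be the functor, of type ⟨t,e⟩.

⟨t,e⟩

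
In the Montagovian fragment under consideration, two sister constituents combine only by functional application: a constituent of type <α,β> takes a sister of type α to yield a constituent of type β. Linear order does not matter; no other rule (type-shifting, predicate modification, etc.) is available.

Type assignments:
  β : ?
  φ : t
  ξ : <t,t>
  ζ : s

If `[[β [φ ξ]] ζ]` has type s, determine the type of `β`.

[[β [φ ξ]] ζ] is required to be s. ζ : s cannot yield s as functor, so [β [φ ξ]] : <s,s>.
[β [φ ξ]] is required to be <s,s>. [φ ξ] : t cannot yield <s,s> as functor, so β : <t,<s,s>>.

<t,<s,s>>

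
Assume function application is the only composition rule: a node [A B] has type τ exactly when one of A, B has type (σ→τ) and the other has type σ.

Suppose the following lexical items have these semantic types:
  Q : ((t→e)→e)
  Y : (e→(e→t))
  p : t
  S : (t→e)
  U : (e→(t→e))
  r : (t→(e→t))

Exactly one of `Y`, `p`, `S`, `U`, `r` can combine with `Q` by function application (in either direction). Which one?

S

Y : (e→(e→t)) — no; Q wants (t→e), and Y wants e.
p : t — no; Q wants (t→e), and p wants nothing (atomic).
S — combines: Q : ((t→e)→e) takes S : (t→e) as argument, giving e.
U : (e→(t→e)) — no; Q wants (t→e), and U wants e.
r : (t→(e→t)) — no; Q wants (t→e), and r wants t.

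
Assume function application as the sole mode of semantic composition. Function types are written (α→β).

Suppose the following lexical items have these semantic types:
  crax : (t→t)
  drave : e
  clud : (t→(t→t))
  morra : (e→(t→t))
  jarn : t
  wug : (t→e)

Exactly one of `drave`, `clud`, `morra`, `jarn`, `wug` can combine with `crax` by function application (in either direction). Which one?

jarn

drave : e — does not combine with crax.
clud : (t→(t→t)) — does not combine with crax.
morra : (e→(t→t)) — does not combine with crax.
jarn — combines: crax : (t→t) takes jarn : t as argument, giving t.
wug : (t→e) — does not combine with crax.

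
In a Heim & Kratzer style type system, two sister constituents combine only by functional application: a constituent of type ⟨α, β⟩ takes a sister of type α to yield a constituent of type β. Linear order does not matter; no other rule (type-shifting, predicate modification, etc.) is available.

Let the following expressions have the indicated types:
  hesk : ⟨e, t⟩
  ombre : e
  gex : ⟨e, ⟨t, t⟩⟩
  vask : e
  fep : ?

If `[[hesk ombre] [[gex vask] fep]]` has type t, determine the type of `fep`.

⟨⟨t, t⟩, ⟨t, t⟩⟩

[[hesk ombre] [[gex vask] fep]] must have type t. The sister [hesk ombre] has type t; that is not a function onto t, so [[gex vask] fep] must be the functor, of type ⟨t, t⟩.
[[gex vask] fep] must have type ⟨t, t⟩. The sister [gex vask] has type ⟨t, t⟩; that is not a function onto ⟨t, t⟩, so fep must be the functor, of type ⟨⟨t, t⟩, ⟨t, t⟩⟩.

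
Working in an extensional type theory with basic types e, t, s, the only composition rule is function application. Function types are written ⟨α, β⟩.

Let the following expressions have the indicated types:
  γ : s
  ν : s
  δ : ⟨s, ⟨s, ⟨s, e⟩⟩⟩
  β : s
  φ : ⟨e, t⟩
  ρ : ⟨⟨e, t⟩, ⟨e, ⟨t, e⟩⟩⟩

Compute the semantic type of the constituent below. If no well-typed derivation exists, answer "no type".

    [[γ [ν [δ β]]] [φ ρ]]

[δ β]: ⟨s, ⟨s, ⟨s, e⟩⟩⟩ applied to s yields ⟨s, ⟨s, e⟩⟩.
[ν [δ β]]: ⟨s, ⟨s, e⟩⟩ applied to s yields ⟨s, e⟩.
[γ [ν [δ β]]]: ⟨s, e⟩ applied to s yields e.
[φ ρ]: ⟨⟨e, t⟩, ⟨e, ⟨t, e⟩⟩⟩ applied to ⟨e, t⟩ yields ⟨e, ⟨t, e⟩⟩.
[[γ [ν [δ β]]] [φ ρ]]: ⟨e, ⟨t, e⟩⟩ applied to e yields ⟨t, e⟩.

⟨t, e⟩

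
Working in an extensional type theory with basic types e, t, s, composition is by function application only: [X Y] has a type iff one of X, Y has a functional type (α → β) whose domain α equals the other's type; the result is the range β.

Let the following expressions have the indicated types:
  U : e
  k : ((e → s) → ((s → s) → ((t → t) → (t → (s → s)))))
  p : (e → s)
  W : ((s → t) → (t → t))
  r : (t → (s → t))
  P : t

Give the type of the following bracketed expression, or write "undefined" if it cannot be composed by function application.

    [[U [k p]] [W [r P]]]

[k p]: functor k : ((e → s) → ((s → s) → ((t → t) → (t → (s → s))))), argument p : (e → s); result ((s → s) → ((t → t) → (t → (s → s)))).
At [U [k p]]: neither e nor ((s → s) → ((t → t) → (t → (s → s)))) can take the other as argument; the node is ill-typed.

undefined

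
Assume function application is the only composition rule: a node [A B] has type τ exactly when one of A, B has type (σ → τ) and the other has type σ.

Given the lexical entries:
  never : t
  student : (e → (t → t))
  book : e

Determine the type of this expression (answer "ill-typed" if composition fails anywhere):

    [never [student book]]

t

[student book] — student of type (e → (t → t)) combines with book of type e: type (t → t).
[never [student book]] — [student book] of type (t → t) combines with never of type t: type t.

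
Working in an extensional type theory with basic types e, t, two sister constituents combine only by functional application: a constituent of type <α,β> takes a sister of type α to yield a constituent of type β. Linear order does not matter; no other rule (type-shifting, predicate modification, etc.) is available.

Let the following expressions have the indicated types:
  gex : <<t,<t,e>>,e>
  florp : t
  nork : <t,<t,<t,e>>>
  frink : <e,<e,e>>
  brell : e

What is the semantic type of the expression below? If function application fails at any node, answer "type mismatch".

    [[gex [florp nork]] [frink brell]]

[florp nork]: <t,<t,<t,e>>> applied to t yields <t,<t,e>>.
[gex [florp nork]]: <<t,<t,e>>,e> applied to <t,<t,e>> yields e.
[frink brell]: <e,<e,e>> applied to e yields <e,e>.
[[gex [florp nork]] [frink brell]]: <e,e> applied to e yields e.

e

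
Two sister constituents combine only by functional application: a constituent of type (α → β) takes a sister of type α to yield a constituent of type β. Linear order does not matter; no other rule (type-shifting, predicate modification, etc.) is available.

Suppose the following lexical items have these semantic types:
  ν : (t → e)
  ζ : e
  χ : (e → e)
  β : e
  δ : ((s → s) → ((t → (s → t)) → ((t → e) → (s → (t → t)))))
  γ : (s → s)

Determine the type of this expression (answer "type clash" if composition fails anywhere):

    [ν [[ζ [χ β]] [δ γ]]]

type clash

[χ β]: (e → e) applied to e yields e.
[ζ [χ β]]: e and e cannot combine by function application — type clash.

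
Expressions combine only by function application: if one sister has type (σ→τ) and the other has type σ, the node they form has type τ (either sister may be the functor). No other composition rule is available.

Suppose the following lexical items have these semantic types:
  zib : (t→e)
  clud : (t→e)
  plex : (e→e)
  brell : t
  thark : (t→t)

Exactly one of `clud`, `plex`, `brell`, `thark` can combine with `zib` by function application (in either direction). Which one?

brell

clud : (t→e) — zib needs t; clud needs t; neither fits.
plex : (e→e) — zib needs t; plex needs e; neither fits.
brell — combines: zib : (t→e) takes brell : t as argument, giving e.
thark : (t→t) — zib needs t; thark needs t; neither fits.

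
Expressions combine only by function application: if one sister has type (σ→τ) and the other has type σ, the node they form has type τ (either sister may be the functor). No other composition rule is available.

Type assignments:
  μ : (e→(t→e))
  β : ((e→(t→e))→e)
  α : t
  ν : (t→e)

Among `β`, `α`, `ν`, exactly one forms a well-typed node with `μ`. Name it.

β — combines: β : ((e→(t→e))→e) takes μ : (e→(t→e)) as argument, giving e.
α : t — neither side's domain matches the other.
ν : (t→e) — neither side's domain matches the other.

β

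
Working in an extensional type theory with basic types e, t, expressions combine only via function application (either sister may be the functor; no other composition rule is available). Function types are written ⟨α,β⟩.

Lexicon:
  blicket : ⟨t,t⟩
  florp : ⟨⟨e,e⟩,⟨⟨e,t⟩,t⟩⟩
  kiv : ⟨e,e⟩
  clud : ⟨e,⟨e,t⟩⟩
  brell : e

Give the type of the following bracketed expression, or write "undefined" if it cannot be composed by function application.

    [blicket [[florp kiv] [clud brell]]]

t

At [florp kiv], florp : ⟨⟨e,e⟩,⟨⟨e,t⟩,t⟩⟩ takes kiv : ⟨e,e⟩, giving ⟨⟨e,t⟩,t⟩.
At [clud brell], clud : ⟨e,⟨e,t⟩⟩ takes brell : e, giving ⟨e,t⟩.
At [[florp kiv] [clud brell]], [florp kiv] : ⟨⟨e,t⟩,t⟩ takes [clud brell] : ⟨e,t⟩, giving t.
At [blicket [[florp kiv] [clud brell]]], blicket : ⟨t,t⟩ takes [[florp kiv] [clud brell]] : t, giving t.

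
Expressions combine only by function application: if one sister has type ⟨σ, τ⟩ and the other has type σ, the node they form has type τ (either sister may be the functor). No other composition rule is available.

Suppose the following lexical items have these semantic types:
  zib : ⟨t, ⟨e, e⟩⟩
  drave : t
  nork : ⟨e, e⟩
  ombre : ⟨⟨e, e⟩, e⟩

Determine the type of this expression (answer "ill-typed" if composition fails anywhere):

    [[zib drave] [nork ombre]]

e

[zib drave] — zib of type ⟨t, ⟨e, e⟩⟩ combines with drave of type t: type ⟨e, e⟩.
[nork ombre] — ombre of type ⟨⟨e, e⟩, e⟩ combines with nork of type ⟨e, e⟩: type e.
[[zib drave] [nork ombre]] — [zib drave] of type ⟨e, e⟩ combines with [nork ombre] of type e: type e.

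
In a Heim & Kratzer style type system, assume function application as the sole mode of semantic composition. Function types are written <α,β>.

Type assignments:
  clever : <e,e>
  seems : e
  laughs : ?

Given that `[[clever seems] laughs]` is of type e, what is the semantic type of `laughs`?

For [[clever seems] laughs] to have type e with [clever seems] of type e, laughs must be the function: laughs : <e,e>.

<e,e>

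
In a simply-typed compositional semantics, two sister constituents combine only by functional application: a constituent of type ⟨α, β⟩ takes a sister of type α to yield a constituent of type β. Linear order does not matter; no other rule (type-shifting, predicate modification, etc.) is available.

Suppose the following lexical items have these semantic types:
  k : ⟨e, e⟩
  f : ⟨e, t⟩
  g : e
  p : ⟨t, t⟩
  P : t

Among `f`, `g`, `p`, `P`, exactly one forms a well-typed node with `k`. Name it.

f : ⟨e, t⟩ — does not combine with k.
g — combines: k : ⟨e, e⟩ takes g : e as argument, giving e.
p : ⟨t, t⟩ — does not combine with k.
P : t — does not combine with k.

g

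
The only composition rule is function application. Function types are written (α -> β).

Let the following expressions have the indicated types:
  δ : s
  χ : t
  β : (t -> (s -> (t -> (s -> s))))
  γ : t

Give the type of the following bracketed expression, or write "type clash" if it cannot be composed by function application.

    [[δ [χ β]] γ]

(s -> s)

At [χ β], β : (t -> (s -> (t -> (s -> s)))) takes χ : t, giving (s -> (t -> (s -> s))).
At [δ [χ β]], [χ β] : (s -> (t -> (s -> s))) takes δ : s, giving (t -> (s -> s)).
At [[δ [χ β]] γ], [δ [χ β]] : (t -> (s -> s)) takes γ : t, giving (s -> s).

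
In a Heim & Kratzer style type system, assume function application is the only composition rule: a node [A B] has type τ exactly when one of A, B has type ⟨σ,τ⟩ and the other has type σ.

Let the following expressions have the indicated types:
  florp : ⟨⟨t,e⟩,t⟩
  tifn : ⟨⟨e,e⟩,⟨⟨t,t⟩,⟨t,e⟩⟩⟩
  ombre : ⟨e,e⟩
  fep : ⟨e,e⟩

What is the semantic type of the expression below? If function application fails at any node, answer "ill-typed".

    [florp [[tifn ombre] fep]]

ill-typed

[tifn ombre]: ⟨⟨e,e⟩,⟨⟨t,t⟩,⟨t,e⟩⟩⟩ applied to ⟨e,e⟩ yields ⟨⟨t,t⟩,⟨t,e⟩⟩.
[[tifn ombre] fep]: ⟨⟨t,t⟩,⟨t,e⟩⟩ with ⟨e,e⟩ — neither is a function whose domain matches the other; composition fails here.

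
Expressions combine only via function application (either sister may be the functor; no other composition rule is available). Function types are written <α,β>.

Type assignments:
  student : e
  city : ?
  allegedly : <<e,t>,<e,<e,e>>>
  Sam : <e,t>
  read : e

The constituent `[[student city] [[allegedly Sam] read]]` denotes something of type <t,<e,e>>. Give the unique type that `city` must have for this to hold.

For [[student city] [[allegedly Sam] read]] to have type <t,<e,e>> with [[allegedly Sam] read] of type <e,e>, [student city] must be the function: [student city] : <<e,e>,<t,<e,e>>>.
For [student city] to have type <<e,e>,<t,<e,e>>> with student of type e, city must be the function: city : <e,<<e,e>,<t,<e,e>>>>.

<e,<<e,e>,<t,<e,e>>>>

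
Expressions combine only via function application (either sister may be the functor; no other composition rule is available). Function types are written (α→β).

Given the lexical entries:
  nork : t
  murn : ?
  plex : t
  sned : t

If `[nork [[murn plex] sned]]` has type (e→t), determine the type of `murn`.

(t→(t→(t→(e→t))))

For [nork [[murn plex] sned]] to have type (e→t) with nork of type t, [[murn plex] sned] must be the function: [[murn plex] sned] : (t→(e→t)).
For [[murn plex] sned] to have type (t→(e→t)) with sned of type t, [murn plex] must be the function: [murn plex] : (t→(t→(e→t))).
For [murn plex] to have type (t→(t→(e→t))) with plex of type t, murn must be the function: murn : (t→(t→(t→(e→t)))).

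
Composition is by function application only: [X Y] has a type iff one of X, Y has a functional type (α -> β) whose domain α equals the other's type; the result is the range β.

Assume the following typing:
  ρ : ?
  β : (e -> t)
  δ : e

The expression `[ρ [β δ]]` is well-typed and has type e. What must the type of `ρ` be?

(t -> e)

For [ρ [β δ]] to have type e with [β δ] of type t, ρ must be the function: ρ : (t -> e).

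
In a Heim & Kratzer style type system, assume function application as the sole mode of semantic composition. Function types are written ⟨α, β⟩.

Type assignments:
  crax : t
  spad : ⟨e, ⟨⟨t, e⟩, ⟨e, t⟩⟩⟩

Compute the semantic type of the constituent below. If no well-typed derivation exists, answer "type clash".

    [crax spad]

type clash

[crax spad]: t with ⟨e, ⟨⟨t, e⟩, ⟨e, t⟩⟩⟩ — neither is a function whose domain matches the other; composition fails here.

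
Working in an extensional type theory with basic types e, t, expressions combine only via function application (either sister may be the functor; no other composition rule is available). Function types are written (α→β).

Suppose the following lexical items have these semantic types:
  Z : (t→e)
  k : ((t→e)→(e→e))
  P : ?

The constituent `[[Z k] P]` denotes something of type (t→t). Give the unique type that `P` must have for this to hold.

[[Z k] P] is required to be (t→t). [Z k] : (e→e) cannot yield (t→t) as functor, so P : ((e→e)→(t→t)).

((e→e)→(t→t))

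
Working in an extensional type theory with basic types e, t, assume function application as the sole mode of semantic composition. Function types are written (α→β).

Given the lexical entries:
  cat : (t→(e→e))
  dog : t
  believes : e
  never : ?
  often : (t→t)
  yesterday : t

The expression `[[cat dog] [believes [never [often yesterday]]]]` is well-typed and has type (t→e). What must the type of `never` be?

For [[cat dog] [believes [never [often yesterday]]]] to have type (t→e) with [cat dog] of type (e→e), [believes [never [often yesterday]]] must be the function: [believes [never [often yesterday]]] : ((e→e)→(t→e)).
For [believes [never [often yesterday]]] to have type ((e→e)→(t→e)) with believes of type e, [never [often yesterday]] must be the function: [never [often yesterday]] : (e→((e→e)→(t→e))).
For [never [often yesterday]] to have type (e→((e→e)→(t→e))) with [often yesterday] of type t, never must be the function: never : (t→(e→((e→e)→(t→e)))).

(t→(e→((e→e)→(t→e))))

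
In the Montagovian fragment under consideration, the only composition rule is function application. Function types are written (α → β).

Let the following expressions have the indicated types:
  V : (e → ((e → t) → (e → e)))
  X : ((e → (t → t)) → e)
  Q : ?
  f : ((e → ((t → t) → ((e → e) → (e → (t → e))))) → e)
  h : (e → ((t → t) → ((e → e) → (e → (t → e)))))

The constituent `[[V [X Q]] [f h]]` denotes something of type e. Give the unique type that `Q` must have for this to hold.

(((e → (t → t)) → e) → ((e → ((e → t) → (e → e))) → (e → e)))

At [[V [X Q]] [f h]] (required: e): [f h] is e, which is not a function with range e; hence [V [X Q]] is the functor — type (e → e).
At [V [X Q]] (required: (e → e)): V is (e → ((e → t) → (e → e))), which is not a function with range (e → e); hence [X Q] is the functor — type ((e → ((e → t) → (e → e))) → (e → e)).
At [X Q] (required: ((e → ((e → t) → (e → e))) → (e → e))): X is ((e → (t → t)) → e), which is not a function with range ((e → ((e → t) → (e → e))) → (e → e)); hence Q is the functor — type (((e → (t → t)) → e) → ((e → ((e → t) → (e → e))) → (e → e))).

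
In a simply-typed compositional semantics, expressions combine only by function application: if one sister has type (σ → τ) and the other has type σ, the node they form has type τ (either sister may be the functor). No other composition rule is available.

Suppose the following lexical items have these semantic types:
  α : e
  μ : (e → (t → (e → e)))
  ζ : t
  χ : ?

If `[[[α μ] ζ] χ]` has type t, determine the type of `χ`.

((e → e) → t)

For [[[α μ] ζ] χ] to have type t with [[α μ] ζ] of type (e → e), χ must be the function: χ : ((e → e) → t).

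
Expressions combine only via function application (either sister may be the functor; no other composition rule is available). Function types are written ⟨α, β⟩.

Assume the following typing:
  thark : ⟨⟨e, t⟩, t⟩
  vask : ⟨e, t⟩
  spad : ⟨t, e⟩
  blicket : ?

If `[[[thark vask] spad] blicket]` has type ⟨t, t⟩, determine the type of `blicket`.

⟨e, ⟨t, t⟩⟩

[[[thark vask] spad] blicket] must have type ⟨t, t⟩. The sister [[thark vask] spad] has type e; that is not a function onto ⟨t, t⟩, so blicket must be the functor, of type ⟨e, ⟨t, t⟩⟩.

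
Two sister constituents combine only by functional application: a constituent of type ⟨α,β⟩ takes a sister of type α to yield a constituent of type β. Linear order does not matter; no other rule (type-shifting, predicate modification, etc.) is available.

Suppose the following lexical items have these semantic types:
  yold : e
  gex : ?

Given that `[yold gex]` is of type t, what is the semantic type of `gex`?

⟨e,t⟩

[yold gex] is required to be t. yold : e cannot yield t as functor, so gex : ⟨e,t⟩.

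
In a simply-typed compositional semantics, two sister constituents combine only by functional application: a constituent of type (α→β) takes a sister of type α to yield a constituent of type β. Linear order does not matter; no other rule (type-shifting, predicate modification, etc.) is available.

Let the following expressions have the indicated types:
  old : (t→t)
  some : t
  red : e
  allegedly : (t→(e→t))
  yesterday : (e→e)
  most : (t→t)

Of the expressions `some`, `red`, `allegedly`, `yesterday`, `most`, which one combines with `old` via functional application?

some — combines: old : (t→t) takes some : t as argument, giving t.
red : e — old needs t; red needs nothing (atomic); neither fits.
allegedly : (t→(e→t)) — old needs t; allegedly needs t; neither fits.
yesterday : (e→e) — old needs t; yesterday needs e; neither fits.
most : (t→t) — old needs t; most needs t; neither fits.

some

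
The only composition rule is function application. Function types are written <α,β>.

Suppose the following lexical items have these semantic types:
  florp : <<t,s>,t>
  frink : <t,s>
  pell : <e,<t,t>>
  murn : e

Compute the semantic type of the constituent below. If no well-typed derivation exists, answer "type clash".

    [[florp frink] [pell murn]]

At [florp frink], florp : <<t,s>,t> takes frink : <t,s>, giving t.
At [pell murn], pell : <e,<t,t>> takes murn : e, giving <t,t>.
At [[florp frink] [pell murn]], [pell murn] : <t,t> takes [florp frink] : t, giving t.

t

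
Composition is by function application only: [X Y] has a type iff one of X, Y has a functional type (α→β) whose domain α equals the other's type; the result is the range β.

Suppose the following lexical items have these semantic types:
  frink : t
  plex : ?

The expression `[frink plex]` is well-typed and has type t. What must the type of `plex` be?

(t→t)

[frink plex] is required to be t. frink : t cannot yield t as functor, so plex : (t→t).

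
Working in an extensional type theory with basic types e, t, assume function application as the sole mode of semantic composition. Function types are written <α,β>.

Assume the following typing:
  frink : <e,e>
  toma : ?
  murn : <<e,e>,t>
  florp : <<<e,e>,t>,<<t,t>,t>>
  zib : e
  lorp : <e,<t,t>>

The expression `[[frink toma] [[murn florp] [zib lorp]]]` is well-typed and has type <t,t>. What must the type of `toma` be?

[[frink toma] [[murn florp] [zib lorp]]] is required to be <t,t>. [[murn florp] [zib lorp]] : t cannot yield <t,t> as functor, so [frink toma] : <t,<t,t>>.
[frink toma] is required to be <t,<t,t>>. frink : <e,e> cannot yield <t,<t,t>> as functor, so toma : <<e,e>,<t,<t,t>>>.

<<e,e>,<t,<t,t>>>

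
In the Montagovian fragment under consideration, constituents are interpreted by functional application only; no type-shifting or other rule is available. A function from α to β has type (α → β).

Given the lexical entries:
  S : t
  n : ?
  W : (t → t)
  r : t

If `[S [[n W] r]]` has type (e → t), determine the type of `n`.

((t → t) → (t → (t → (e → t))))

[S [[n W] r]] is required to be (e → t). S : t cannot yield (e → t) as functor, so [[n W] r] : (t → (e → t)).
[[n W] r] is required to be (t → (e → t)). r : t cannot yield (t → (e → t)) as functor, so [n W] : (t → (t → (e → t))).
[n W] is required to be (t → (t → (e → t))). W : (t → t) cannot yield (t → (t → (e → t))) as functor, so n : ((t → t) → (t → (t → (e → t)))).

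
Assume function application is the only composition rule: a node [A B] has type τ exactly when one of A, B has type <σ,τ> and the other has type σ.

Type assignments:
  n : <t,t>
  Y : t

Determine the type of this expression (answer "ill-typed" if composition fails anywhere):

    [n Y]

t

[n Y]: <t,t> applied to t yields t.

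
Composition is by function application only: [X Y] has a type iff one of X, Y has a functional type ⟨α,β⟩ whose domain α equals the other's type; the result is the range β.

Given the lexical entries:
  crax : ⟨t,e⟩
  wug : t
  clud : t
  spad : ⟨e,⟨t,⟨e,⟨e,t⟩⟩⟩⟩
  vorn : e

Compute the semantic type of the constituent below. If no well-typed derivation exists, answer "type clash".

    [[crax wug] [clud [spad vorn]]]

[crax wug] — crax of type ⟨t,e⟩ combines with wug of type t: type e.
[spad vorn] — spad of type ⟨e,⟨t,⟨e,⟨e,t⟩⟩⟩⟩ combines with vorn of type e: type ⟨t,⟨e,⟨e,t⟩⟩⟩.
[clud [spad vorn]] — [spad vorn] of type ⟨t,⟨e,⟨e,t⟩⟩⟩ combines with clud of type t: type ⟨e,⟨e,t⟩⟩.
[[crax wug] [clud [spad vorn]]] — [clud [spad vorn]] of type ⟨e,⟨e,t⟩⟩ combines with [crax wug] of type e: type ⟨e,t⟩.

⟨e,t⟩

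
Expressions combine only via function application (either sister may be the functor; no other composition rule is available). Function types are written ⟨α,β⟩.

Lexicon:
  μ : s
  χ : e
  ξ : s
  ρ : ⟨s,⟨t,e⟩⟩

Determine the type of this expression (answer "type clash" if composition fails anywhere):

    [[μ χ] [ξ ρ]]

At [μ χ]: neither s nor e can take the other as argument; the node is ill-typed.

type clash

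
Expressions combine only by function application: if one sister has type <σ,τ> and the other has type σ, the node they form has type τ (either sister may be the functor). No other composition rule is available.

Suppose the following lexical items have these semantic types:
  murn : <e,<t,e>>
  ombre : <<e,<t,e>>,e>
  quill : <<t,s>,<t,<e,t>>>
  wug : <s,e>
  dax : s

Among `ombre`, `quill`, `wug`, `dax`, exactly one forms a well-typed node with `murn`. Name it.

ombre — combines: ombre : <<e,<t,e>>,e> takes murn : <e,<t,e>> as argument, giving e.
quill : <<t,s>,<t,<e,t>>> — does not combine with murn.
wug : <s,e> — does not combine with murn.
dax : s — does not combine with murn.

ombre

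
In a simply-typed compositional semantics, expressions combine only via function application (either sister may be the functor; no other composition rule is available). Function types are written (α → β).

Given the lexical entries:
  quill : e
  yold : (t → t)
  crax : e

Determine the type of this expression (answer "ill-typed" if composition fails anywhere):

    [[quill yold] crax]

ill-typed

[quill yold]: e with (t → t) — neither is a function whose domain matches the other; composition fails here.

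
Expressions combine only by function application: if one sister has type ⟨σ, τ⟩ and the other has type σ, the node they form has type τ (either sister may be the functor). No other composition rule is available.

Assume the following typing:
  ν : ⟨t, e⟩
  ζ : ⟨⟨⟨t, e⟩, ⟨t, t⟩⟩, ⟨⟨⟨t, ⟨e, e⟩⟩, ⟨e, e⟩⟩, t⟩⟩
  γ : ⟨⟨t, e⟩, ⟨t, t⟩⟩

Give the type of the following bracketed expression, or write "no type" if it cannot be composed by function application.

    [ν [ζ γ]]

no type

[ζ γ]: functor ζ : ⟨⟨⟨t, e⟩, ⟨t, t⟩⟩, ⟨⟨⟨t, ⟨e, e⟩⟩, ⟨e, e⟩⟩, t⟩⟩, argument γ : ⟨⟨t, e⟩, ⟨t, t⟩⟩; result ⟨⟨⟨t, ⟨e, e⟩⟩, ⟨e, e⟩⟩, t⟩.
[ν [ζ γ]]: ⟨t, e⟩ and ⟨⟨⟨t, ⟨e, e⟩⟩, ⟨e, e⟩⟩, t⟩ cannot combine by function application — type clash.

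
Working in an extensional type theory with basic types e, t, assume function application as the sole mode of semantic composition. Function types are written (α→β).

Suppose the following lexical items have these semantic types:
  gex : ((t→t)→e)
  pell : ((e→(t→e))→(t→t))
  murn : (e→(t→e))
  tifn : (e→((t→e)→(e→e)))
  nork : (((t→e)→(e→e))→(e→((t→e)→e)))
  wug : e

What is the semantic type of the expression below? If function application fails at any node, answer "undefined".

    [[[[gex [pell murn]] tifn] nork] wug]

At [pell murn], pell : ((e→(t→e))→(t→t)) takes murn : (e→(t→e)), giving (t→t).
At [gex [pell murn]], gex : ((t→t)→e) takes [pell murn] : (t→t), giving e.
At [[gex [pell murn]] tifn], tifn : (e→((t→e)→(e→e))) takes [gex [pell murn]] : e, giving ((t→e)→(e→e)).
At [[[gex [pell murn]] tifn] nork], nork : (((t→e)→(e→e))→(e→((t→e)→e))) takes [[gex [pell murn]] tifn] : ((t→e)→(e→e)), giving (e→((t→e)→e)).
At [[[[gex [pell murn]] tifn] nork] wug], [[[gex [pell murn]] tifn] nork] : (e→((t→e)→e)) takes wug : e, giving ((t→e)→e).

((t→e)→e)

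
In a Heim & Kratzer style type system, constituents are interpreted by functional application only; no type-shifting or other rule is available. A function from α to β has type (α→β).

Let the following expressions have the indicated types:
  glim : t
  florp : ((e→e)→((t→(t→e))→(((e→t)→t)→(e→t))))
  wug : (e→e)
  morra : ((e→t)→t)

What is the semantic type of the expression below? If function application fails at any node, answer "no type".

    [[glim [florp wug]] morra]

no type

[florp wug] — florp of type ((e→e)→((t→(t→e))→(((e→t)→t)→(e→t)))) combines with wug of type (e→e): type ((t→(t→e))→(((e→t)→t)→(e→t))).
At [glim [florp wug]]: neither t nor ((t→(t→e))→(((e→t)→t)→(e→t))) can take the other as argument; the node is ill-typed.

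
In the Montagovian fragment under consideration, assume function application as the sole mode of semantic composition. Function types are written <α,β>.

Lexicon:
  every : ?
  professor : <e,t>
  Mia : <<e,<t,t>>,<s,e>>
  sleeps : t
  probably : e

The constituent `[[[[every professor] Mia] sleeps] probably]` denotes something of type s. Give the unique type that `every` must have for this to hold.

At [[[[every professor] Mia] sleeps] probably] (required: s): probably is e, which is not a function with range s; hence [[[every professor] Mia] sleeps] is the functor — type <e,s>.
At [[[every professor] Mia] sleeps] (required: <e,s>): sleeps is t, which is not a function with range <e,s>; hence [[every professor] Mia] is the functor — type <t,<e,s>>.
At [[every professor] Mia] (required: <t,<e,s>>): Mia is <<e,<t,t>>,<s,e>>, which is not a function with range <t,<e,s>>; hence [every professor] is the functor — type <<<e,<t,t>>,<s,e>>,<t,<e,s>>>.
At [every professor] (required: <<<e,<t,t>>,<s,e>>,<t,<e,s>>>): professor is <e,t>, which is not a function with range <<<e,<t,t>>,<s,e>>,<t,<e,s>>>; hence every is the functor — type <<e,t>,<<<e,<t,t>>,<s,e>>,<t,<e,s>>>>.

<<e,t>,<<<e,<t,t>>,<s,e>>,<t,<e,s>>>>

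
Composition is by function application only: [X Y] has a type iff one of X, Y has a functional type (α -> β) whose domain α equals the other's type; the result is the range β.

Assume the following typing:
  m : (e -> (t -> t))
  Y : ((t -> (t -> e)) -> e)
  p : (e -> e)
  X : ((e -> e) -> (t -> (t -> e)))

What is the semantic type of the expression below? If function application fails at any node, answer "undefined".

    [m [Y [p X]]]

[p X]: ((e -> e) -> (t -> (t -> e))) applied to (e -> e) yields (t -> (t -> e)).
[Y [p X]]: ((t -> (t -> e)) -> e) applied to (t -> (t -> e)) yields e.
[m [Y [p X]]]: (e -> (t -> t)) applied to e yields (t -> t).

(t -> t)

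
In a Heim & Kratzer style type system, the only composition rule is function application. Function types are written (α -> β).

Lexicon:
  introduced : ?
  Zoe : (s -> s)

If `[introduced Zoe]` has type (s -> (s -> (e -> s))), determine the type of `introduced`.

((s -> s) -> (s -> (s -> (e -> s))))

For [introduced Zoe] to have type (s -> (s -> (e -> s))) with Zoe of type (s -> s), introduced must be the function: introduced : ((s -> s) -> (s -> (s -> (e -> s)))).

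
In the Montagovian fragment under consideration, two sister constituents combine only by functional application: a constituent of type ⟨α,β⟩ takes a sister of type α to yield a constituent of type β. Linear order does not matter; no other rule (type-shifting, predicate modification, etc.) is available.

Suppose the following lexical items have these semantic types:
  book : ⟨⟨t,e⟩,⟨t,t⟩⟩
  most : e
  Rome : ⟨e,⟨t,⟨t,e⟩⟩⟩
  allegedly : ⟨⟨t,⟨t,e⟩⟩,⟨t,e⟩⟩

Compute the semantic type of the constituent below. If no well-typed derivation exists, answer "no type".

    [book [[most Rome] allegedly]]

[most Rome]: Rome is ⟨e,⟨t,⟨t,e⟩⟩⟩, most is e; result ⟨t,⟨t,e⟩⟩.
[[most Rome] allegedly]: allegedly is ⟨⟨t,⟨t,e⟩⟩,⟨t,e⟩⟩, [most Rome] is ⟨t,⟨t,e⟩⟩; result ⟨t,e⟩.
[book [[most Rome] allegedly]]: book is ⟨⟨t,e⟩,⟨t,t⟩⟩, [[most Rome] allegedly] is ⟨t,e⟩; result ⟨t,t⟩.

⟨t,t⟩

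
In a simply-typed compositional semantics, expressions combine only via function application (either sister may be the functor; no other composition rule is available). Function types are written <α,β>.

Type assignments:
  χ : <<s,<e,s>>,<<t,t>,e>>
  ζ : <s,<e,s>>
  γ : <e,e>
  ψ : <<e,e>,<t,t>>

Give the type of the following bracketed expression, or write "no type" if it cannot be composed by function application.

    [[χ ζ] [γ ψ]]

e

[χ ζ]: χ is <<s,<e,s>>,<<t,t>,e>>, ζ is <s,<e,s>>; result <<t,t>,e>.
[γ ψ]: ψ is <<e,e>,<t,t>>, γ is <e,e>; result <t,t>.
[[χ ζ] [γ ψ]]: [χ ζ] is <<t,t>,e>, [γ ψ] is <t,t>; result e.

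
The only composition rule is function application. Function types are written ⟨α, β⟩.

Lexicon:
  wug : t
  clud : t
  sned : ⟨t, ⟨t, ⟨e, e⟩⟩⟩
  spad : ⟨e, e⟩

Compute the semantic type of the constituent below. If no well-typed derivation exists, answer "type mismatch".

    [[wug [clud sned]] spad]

type mismatch

[clud sned]: sned is ⟨t, ⟨t, ⟨e, e⟩⟩⟩, clud is t; result ⟨t, ⟨e, e⟩⟩.
[wug [clud sned]]: [clud sned] is ⟨t, ⟨e, e⟩⟩, wug is t; result ⟨e, e⟩.
At [[wug [clud sned]] spad]: neither ⟨e, e⟩ nor ⟨e, e⟩ can take the other as argument; the node is ill-typed.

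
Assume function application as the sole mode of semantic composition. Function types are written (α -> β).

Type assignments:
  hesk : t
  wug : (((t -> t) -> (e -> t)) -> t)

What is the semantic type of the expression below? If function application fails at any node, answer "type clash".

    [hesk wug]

type clash

[hesk wug]: t with (((t -> t) -> (e -> t)) -> t) — neither is a function whose domain matches the other; composition fails here.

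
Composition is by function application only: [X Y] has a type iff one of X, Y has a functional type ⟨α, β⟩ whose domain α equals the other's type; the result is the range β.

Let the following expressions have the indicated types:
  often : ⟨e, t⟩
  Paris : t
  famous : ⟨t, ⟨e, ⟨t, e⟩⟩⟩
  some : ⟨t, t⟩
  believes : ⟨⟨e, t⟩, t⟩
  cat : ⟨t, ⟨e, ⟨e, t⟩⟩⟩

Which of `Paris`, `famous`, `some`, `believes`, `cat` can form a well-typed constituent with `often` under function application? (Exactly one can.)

believes

Paris : t — does not combine with often.
famous : ⟨t, ⟨e, ⟨t, e⟩⟩⟩ — does not combine with often.
some : ⟨t, t⟩ — does not combine with often.
believes — combines: believes : ⟨⟨e, t⟩, t⟩ takes often : ⟨e, t⟩ as argument, giving t.
cat : ⟨t, ⟨e, ⟨e, t⟩⟩⟩ — does not combine with often.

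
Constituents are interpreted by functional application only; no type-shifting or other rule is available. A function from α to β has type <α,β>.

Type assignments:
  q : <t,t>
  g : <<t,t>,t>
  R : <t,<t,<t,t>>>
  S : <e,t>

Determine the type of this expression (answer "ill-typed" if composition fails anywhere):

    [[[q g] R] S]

At [q g], g : <<t,t>,t> takes q : <t,t>, giving t.
At [[q g] R], R : <t,<t,<t,t>>> takes [q g] : t, giving <t,<t,t>>.
At [[[q g] R] S]: neither <t,<t,t>> nor <e,t> can take the other as argument; the node is ill-typed.

ill-typed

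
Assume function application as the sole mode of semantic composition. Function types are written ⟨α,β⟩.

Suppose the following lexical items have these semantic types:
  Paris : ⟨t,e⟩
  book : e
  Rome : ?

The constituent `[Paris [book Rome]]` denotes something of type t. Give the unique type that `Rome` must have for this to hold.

⟨e,⟨⟨t,e⟩,t⟩⟩

[Paris [book Rome]] must have type t. The sister Paris has type ⟨t,e⟩; that is not a function onto t, so [book Rome] must be the functor, of type ⟨⟨t,e⟩,t⟩.
[book Rome] must have type ⟨⟨t,e⟩,t⟩. The sister book has type e; that is not a function onto ⟨⟨t,e⟩,t⟩, so Rome must be the functor, of type ⟨e,⟨⟨t,e⟩,t⟩⟩.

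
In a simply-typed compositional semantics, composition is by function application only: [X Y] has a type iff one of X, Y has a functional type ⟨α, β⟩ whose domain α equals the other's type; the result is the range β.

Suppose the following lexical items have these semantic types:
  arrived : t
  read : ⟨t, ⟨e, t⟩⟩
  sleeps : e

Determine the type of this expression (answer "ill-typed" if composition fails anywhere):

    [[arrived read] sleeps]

t

[arrived read]: functor read : ⟨t, ⟨e, t⟩⟩, argument arrived : t; result ⟨e, t⟩.
[[arrived read] sleeps]: functor [arrived read] : ⟨e, t⟩, argument sleeps : e; result t.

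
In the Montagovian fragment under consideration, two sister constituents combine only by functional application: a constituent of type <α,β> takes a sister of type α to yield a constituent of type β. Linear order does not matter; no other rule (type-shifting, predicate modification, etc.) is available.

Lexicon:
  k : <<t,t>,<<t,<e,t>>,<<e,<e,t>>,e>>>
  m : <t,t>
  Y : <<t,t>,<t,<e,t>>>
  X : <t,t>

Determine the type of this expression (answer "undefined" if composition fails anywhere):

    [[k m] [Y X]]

<<e,<e,t>>,e>

[k m]: functor k : <<t,t>,<<t,<e,t>>,<<e,<e,t>>,e>>>, argument m : <t,t>; result <<t,<e,t>>,<<e,<e,t>>,e>>.
[Y X]: functor Y : <<t,t>,<t,<e,t>>>, argument X : <t,t>; result <t,<e,t>>.
[[k m] [Y X]]: functor [k m] : <<t,<e,t>>,<<e,<e,t>>,e>>, argument [Y X] : <t,<e,t>>; result <<e,<e,t>>,e>.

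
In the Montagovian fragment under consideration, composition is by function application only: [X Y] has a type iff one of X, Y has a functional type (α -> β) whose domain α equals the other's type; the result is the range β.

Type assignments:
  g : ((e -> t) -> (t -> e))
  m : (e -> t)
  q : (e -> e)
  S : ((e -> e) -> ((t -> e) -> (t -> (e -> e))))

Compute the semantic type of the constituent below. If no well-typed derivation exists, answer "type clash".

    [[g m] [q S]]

[g m] — g of type ((e -> t) -> (t -> e)) combines with m of type (e -> t): type (t -> e).
[q S] — S of type ((e -> e) -> ((t -> e) -> (t -> (e -> e)))) combines with q of type (e -> e): type ((t -> e) -> (t -> (e -> e))).
[[g m] [q S]] — [q S] of type ((t -> e) -> (t -> (e -> e))) combines with [g m] of type (t -> e): type (t -> (e -> e)).

(t -> (e -> e))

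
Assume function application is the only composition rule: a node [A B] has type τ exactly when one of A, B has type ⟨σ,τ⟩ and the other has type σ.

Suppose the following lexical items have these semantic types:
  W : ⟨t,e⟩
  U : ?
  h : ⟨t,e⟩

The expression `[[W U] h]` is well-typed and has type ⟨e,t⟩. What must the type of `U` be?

⟨⟨t,e⟩,⟨⟨t,e⟩,⟨e,t⟩⟩⟩

For [[W U] h] to have type ⟨e,t⟩ with h of type ⟨t,e⟩, [W U] must be the function: [W U] : ⟨⟨t,e⟩,⟨e,t⟩⟩.
For [W U] to have type ⟨⟨t,e⟩,⟨e,t⟩⟩ with W of type ⟨t,e⟩, U must be the function: U : ⟨⟨t,e⟩,⟨⟨t,e⟩,⟨e,t⟩⟩⟩.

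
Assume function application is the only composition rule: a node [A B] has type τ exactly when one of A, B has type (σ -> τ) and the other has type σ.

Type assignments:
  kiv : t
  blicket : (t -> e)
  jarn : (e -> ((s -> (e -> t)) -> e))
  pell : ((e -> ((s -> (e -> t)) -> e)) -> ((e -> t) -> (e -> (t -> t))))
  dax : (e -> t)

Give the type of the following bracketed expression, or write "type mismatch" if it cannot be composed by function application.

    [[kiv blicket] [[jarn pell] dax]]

[kiv blicket] — blicket of type (t -> e) combines with kiv of type t: type e.
[jarn pell] — pell of type ((e -> ((s -> (e -> t)) -> e)) -> ((e -> t) -> (e -> (t -> t)))) combines with jarn of type (e -> ((s -> (e -> t)) -> e)): type ((e -> t) -> (e -> (t -> t))).
[[jarn pell] dax] — [jarn pell] of type ((e -> t) -> (e -> (t -> t))) combines with dax of type (e -> t): type (e -> (t -> t)).
[[kiv blicket] [[jarn pell] dax]] — [[jarn pell] dax] of type (e -> (t -> t)) combines with [kiv blicket] of type e: type (t -> t).

(t -> t)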